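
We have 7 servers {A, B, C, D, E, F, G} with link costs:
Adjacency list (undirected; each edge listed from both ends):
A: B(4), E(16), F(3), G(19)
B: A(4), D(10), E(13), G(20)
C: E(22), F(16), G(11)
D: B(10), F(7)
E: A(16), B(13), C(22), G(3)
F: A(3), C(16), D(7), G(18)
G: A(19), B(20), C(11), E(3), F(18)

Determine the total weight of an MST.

Kruskal's algorithm — process edges by increasing weight (ties by edge label):
A-F (3): add — endpoints in different components.
E-G (3): add — endpoints in different components.
A-B (4): add — endpoints in different components.
D-F (7): add — endpoints in different components.
B-D (10): skip — B and D already connected.
C-G (11): add — endpoints in different components.
B-E (13): add — endpoints in different components.
MST edges: A-F, E-G, A-B, D-F, C-G, B-E; total weight 3+3+4+7+11+13 = 41.

41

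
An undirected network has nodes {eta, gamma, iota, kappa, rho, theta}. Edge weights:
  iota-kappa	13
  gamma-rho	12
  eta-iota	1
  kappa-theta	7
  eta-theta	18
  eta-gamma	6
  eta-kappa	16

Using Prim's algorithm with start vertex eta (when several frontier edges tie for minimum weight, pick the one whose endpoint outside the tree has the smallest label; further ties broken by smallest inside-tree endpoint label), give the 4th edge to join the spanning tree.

Prim's algorithm from eta:
Step 1: cheapest edge leaving the tree is eta-iota (1); add iota.
Step 2: cheapest edge leaving the tree is eta-gamma (6); add gamma.
Step 3: cheapest edge leaving the tree is gamma-rho (12); add rho.
Step 4: cheapest edge leaving the tree is iota-kappa (13); add kappa.
Step 5: cheapest edge leaving the tree is kappa-theta (7); add theta.
The 4th edge added is iota-kappa.

iota-kappa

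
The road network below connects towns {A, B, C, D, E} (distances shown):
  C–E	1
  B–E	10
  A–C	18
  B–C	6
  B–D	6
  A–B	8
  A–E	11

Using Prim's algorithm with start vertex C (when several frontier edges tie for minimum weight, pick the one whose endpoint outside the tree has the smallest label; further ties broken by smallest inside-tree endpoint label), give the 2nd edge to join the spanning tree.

B-C

Prim's algorithm from C:
Step 1: cheapest edge leaving the tree is C–E (1); add E.
Step 2: cheapest edge leaving the tree is B–C (6); add B.
Step 3: cheapest edge leaving the tree is B–D (6); add D.
Step 4: cheapest edge leaving the tree is A–B (8); add A.
The 2nd edge added is B–C.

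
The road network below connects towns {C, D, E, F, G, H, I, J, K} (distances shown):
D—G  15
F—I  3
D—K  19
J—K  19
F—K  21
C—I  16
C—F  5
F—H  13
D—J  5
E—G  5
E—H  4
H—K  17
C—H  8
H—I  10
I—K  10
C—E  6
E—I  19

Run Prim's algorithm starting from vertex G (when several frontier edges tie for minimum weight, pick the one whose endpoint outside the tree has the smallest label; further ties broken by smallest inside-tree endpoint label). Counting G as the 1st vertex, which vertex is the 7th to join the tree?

K

Grow the tree from G using Prim:
Step 1: cheapest edge leaving the tree is E—G (5); add E.
Step 2: cheapest edge leaving the tree is E—H (4); add H.
Step 3: cheapest edge leaving the tree is C—E (6); add C.
Step 4: cheapest edge leaving the tree is C—F (5); add F.
Step 5: cheapest edge leaving the tree is F—I (3); add I.
Step 6: cheapest edge leaving the tree is I—K (10); add K.
Step 7: cheapest edge leaving the tree is D—G (15); add D.
Step 8: cheapest edge leaving the tree is D—J (5); add J.
Vertex order: G, E, H, C, F, I, K, D, J. The 7th vertex is K.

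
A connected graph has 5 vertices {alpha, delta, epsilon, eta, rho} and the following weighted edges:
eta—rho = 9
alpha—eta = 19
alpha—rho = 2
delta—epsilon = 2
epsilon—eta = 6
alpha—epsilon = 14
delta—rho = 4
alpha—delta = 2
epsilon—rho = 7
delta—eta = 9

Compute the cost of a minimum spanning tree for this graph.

12

Sort edges by weight, then run Kruskal:
alpha—delta (2): add — endpoints in different components.
alpha—rho (2): add — endpoints in different components.
delta—epsilon (2): add — endpoints in different components.
delta—rho (4): skip — rho and delta already connected.
epsilon—eta (6): add — endpoints in different components.
MST edges: alpha—delta, alpha—rho, delta—epsilon, epsilon—eta; total weight 2+2+2+6 = 12.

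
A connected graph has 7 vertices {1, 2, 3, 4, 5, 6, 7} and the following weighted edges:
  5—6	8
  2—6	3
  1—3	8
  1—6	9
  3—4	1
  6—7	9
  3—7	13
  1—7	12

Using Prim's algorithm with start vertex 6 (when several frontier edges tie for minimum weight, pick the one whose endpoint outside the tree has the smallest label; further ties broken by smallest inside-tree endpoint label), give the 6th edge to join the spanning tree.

Prim's algorithm from 6:
Step 1: cheapest edge leaving the tree is 2—6 (3); add 2.
Step 2: cheapest edge leaving the tree is 5—6 (8); add 5.
Step 3: cheapest edge leaving the tree is 1—6 (9); add 1.
Step 4: cheapest edge leaving the tree is 1—3 (8); add 3.
Step 5: cheapest edge leaving the tree is 3—4 (1); add 4.
Step 6: cheapest edge leaving the tree is 6—7 (9); add 7.
The 6th edge added is 6—7.

6-7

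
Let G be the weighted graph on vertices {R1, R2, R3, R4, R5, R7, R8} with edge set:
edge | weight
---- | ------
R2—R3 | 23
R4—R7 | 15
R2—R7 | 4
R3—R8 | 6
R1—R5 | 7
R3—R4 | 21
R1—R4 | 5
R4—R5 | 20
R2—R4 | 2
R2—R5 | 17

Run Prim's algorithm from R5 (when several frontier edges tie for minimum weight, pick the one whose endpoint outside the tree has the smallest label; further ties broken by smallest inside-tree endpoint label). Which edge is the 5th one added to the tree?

Grow the tree from R5 using Prim:
Step 1: frontier [R1—R5 7, R2—R5 17, R4—R5 20] → take R1—R5 (7); add R1.
Step 2: frontier [R1—R4 5, R2—R5 17, R4—R5 20] → take R1—R4 (5); add R4.
Step 3: frontier [R2—R4 2, R4—R7 15, R3—R4 21, R2—R5 17] → take R2—R4 (2); add R2.
Step 4: frontier [R2—R7 4, R2—R3 23, R4—R7 15, R3—R4 21] → take R2—R7 (4); add R7.
Step 5: frontier [R2—R3 23, R3—R4 21] → take R3—R4 (21); add R3.
Step 6: frontier [R3—R8 6] → take R3—R8 (6); add R8.
The 5th edge added is R3—R4.

R3-R4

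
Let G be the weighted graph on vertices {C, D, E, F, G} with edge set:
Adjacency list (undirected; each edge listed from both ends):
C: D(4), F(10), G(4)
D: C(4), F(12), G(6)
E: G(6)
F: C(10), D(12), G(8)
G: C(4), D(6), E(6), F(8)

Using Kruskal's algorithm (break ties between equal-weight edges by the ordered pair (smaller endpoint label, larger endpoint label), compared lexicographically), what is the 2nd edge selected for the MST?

Kruskal: consider edges lightest-first.
C—D (4): add. Components now {C,D} {E} {F} {G}
C—G (4): add. Components now {C,D,G} {E} {F}
D—G (6): skip — D and G already connected.
E—G (6): add. Components now {C,D,E,G} {F}
F—G (8): add. Components now {C,D,E,F,G}
The 2nd edge added is C—G.

C-G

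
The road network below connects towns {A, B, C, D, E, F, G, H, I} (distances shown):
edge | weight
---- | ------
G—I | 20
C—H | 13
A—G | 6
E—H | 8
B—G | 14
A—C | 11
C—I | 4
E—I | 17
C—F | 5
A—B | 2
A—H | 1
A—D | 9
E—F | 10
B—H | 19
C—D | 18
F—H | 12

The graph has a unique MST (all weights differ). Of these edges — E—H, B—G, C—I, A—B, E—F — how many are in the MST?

Kruskal: consider edges lightest-first.
A—H (1): add — endpoints in different components.
A—B (2): add — endpoints in different components.
C—I (4): add — endpoints in different components.
C—F (5): add — endpoints in different components.
A—G (6): add — endpoints in different components.
E—H (8): add — endpoints in different components.
A—D (9): add — endpoints in different components.
E—F (10): add — endpoints in different components.
MST edge set: {A—H, A—B, C—I, C—F, A—G, E—H, A—D, E—F}.
Of the listed edges, {E—H, C—I, A—B, E—F} are in the MST → 4.

4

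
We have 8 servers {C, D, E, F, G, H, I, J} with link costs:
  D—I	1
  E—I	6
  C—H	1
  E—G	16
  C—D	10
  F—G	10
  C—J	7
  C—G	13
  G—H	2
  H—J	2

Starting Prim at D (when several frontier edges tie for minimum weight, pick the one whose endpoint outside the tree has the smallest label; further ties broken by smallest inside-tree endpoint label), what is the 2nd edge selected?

E-I

Grow the tree from D using Prim:
Step 1: frontier [D—I 1, C—D 10] → take D—I (1); add I.
Step 2: frontier [C—D 10, E—I 6] → take E—I (6); add E.
Step 3: frontier [C—D 10, E—G 16] → take C—D (10); add C.
Step 4: frontier [C—H 1, C—J 7, C—G 13, E—G 16] → take C—H (1); add H.
Step 5: frontier [C—J 7, C—G 13, E—G 16, G—H 2, H—J 2] → take G—H (2); add G.
Step 6: frontier [C—J 7, F—G 10, H—J 2] → take H—J (2); add J.
Step 7: frontier [F—G 10] → take F—G (10); add F.
The 2nd edge added is E—I.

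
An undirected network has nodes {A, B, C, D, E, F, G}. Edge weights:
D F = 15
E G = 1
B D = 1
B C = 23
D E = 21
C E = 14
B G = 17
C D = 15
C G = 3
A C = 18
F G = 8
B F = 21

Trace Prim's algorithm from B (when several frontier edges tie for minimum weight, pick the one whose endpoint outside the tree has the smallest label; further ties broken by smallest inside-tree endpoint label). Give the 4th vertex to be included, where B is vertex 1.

G

Grow the tree from B using Prim:
Step 1: frontier [B D 1, B G 17, B F 21, B C 23] → take B D (1); add D.
Step 2: frontier [B G 17, B F 21, B C 23, C D 15, D F 15, D E 21] → take C D (15); add C.
Step 3: frontier [B G 17, B F 21, C G 3, C E 14, A C 18, D F 15, D E 21] → take C G (3); add G.
Step 4: frontier [B F 21, C E 14, A C 18, D F 15, D E 21, E G 1, F G 8] → take E G (1); add E.
Step 5: frontier [B F 21, A C 18, D F 15, F G 8] → take F G (8); add F.
Step 6: frontier [A C 18] → take A C (18); add A.
Vertex order: B, D, C, G, E, F, A. The 4th vertex is G.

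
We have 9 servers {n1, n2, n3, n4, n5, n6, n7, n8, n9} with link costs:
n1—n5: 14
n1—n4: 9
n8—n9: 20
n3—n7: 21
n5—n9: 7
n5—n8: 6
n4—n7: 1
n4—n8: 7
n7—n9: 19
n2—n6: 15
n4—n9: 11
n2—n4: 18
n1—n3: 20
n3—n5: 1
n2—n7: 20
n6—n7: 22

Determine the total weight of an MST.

64

Sort edges by weight, then run Kruskal:
n3—n5 (1): add — endpoints in different components.
n4—n7 (1): add — endpoints in different components.
n5—n8 (6): add — endpoints in different components.
n4—n8 (7): add — endpoints in different components.
n5—n9 (7): add — endpoints in different components.
n1—n4 (9): add — endpoints in different components.
n4—n9 (11): skip — n4 and n9 already connected.
n1—n5 (14): skip — n5 and n1 already connected.
n2—n6 (15): add — endpoints in different components.
n2—n4 (18): add — endpoints in different components.
MST edges: n3—n5, n4—n7, n5—n8, n4—n8, n5—n9, n1—n4, n2—n6, n2—n4; total weight 1+1+6+7+7+9+15+18 = 64.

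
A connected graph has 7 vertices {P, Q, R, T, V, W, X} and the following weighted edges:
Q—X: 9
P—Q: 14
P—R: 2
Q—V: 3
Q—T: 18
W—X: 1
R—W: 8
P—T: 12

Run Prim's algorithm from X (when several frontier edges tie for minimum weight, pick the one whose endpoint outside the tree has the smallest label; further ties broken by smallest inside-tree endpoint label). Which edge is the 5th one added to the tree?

Prim, starting at X.
Step 1: frontier [W—X 1, Q—X 9] → take W—X (1); add W.
Step 2: frontier [R—W 8, Q—X 9] → take R—W (8); add R.
Step 3: frontier [P—R 2, Q—X 9] → take P—R (2); add P.
Step 4: frontier [P—T 12, P—Q 14, Q—X 9] → take Q—X (9); add Q.
Step 5: frontier [P—T 12, Q—V 3, Q—T 18] → take Q—V (3); add V.
Step 6: frontier [P—T 12, Q—T 18] → take P—T (12); add T.
The 5th edge added is Q—V.

Q-V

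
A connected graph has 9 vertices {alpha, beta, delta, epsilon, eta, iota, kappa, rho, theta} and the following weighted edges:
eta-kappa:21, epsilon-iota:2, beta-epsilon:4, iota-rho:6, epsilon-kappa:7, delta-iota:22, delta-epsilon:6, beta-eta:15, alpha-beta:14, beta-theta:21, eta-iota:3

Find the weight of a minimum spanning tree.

Sort edges by weight, then run Kruskal:
epsilon-iota (2): add — endpoints in different components.
eta-iota (3): add — endpoints in different components.
beta-epsilon (4): add — endpoints in different components.
delta-epsilon (6): add — endpoints in different components.
iota-rho (6): add — endpoints in different components.
epsilon-kappa (7): add — endpoints in different components.
alpha-beta (14): add — endpoints in different components.
beta-eta (15): skip — eta and beta already connected.
beta-theta (21): add — endpoints in different components.
MST edges: epsilon-iota, eta-iota, beta-epsilon, delta-epsilon, iota-rho, epsilon-kappa, alpha-beta, beta-theta; total weight 2+3+4+6+6+7+14+21 = 63.

63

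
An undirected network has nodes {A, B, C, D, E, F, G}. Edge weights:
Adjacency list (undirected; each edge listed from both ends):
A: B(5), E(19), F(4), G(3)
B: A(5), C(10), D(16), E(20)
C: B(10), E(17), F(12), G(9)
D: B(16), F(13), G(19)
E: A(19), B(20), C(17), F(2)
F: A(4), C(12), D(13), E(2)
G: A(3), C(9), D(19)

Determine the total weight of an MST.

36

Sort edges by weight, then run Kruskal:
E–F (2): add — endpoints in different components.
A–G (3): add — endpoints in different components.
A–F (4): add — endpoints in different components.
A–B (5): add — endpoints in different components.
C–G (9): add — endpoints in different components.
B–C (10): skip — B and C already connected.
C–F (12): skip — C and F already connected.
D–F (13): add — endpoints in different components.
MST edges: E–F, A–G, A–F, A–B, C–G, D–F; total weight 2+3+4+5+9+13 = 36.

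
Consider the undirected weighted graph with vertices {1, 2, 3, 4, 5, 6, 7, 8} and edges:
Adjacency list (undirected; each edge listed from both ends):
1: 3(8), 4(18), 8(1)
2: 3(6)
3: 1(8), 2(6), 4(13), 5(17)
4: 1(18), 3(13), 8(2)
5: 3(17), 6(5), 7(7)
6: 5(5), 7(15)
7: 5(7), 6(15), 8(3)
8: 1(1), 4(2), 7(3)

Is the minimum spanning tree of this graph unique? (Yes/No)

Yes

Sort edges by weight, then run Kruskal:
1—8 (1): add — endpoints in different components.
4—8 (2): add — endpoints in different components.
7—8 (3): add — endpoints in different components.
5—6 (5): add — endpoints in different components.
2—3 (6): add — endpoints in different components.
5—7 (7): add — endpoints in different components.
1—3 (8): add — endpoints in different components.
Every non-tree edge has weight strictly greater than the heaviest edge on the tree path between its endpoints, so the MST is unique.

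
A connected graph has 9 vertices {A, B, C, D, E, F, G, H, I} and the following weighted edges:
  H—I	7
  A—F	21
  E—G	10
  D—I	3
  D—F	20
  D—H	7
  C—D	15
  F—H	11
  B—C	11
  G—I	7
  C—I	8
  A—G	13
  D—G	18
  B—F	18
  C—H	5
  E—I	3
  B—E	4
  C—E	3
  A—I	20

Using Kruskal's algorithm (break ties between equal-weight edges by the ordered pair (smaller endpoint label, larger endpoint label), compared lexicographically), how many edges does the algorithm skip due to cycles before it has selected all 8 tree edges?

Kruskal: consider edges lightest-first.
C—E (3): add — endpoints in different components.
D—I (3): add — endpoints in different components.
E—I (3): add — endpoints in different components.
B—E (4): add — endpoints in different components.
C—H (5): add — endpoints in different components.
D—H (7): skip — D and H already connected.
G—I (7): add — endpoints in different components.
H—I (7): skip — H and I already connected.
C—I (8): skip — C and I already connected.
E—G (10): skip — E and G already connected.
B—C (11): skip — B and C already connected.
F—H (11): add — endpoints in different components.
A—G (13): add — endpoints in different components.
Edges rejected before the tree was complete: 5.

5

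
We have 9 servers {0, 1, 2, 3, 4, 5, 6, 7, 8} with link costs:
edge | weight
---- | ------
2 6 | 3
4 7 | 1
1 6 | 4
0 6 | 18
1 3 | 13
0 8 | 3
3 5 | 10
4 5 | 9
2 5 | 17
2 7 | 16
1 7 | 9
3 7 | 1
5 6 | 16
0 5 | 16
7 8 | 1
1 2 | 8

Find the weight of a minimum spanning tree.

31

Grow the tree from 7 using Prim:
Step 1: cheapest edge leaving the tree is 3 7 (1); add 3.
Step 2: cheapest edge leaving the tree is 4 7 (1); add 4.
Step 3: cheapest edge leaving the tree is 7 8 (1); add 8.
Step 4: cheapest edge leaving the tree is 0 8 (3); add 0.
Step 5: cheapest edge leaving the tree is 1 7 (9); add 1.
Step 6: cheapest edge leaving the tree is 1 6 (4); add 6.
Step 7: cheapest edge leaving the tree is 2 6 (3); add 2.
Step 8: cheapest edge leaving the tree is 4 5 (9); add 5.
MST edges: 3 7, 4 7, 7 8, 0 8, 1 7, 1 6, 2 6, 4 5; total weight 1+1+1+3+9+4+3+9 = 31.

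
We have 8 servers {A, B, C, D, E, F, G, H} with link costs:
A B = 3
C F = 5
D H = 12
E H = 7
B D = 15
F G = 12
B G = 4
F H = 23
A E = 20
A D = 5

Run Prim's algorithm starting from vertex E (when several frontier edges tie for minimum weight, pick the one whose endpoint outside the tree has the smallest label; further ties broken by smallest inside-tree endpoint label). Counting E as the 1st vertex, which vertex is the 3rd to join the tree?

Prim, starting at E.
Step 1: cheapest edge leaving the tree is E H (7); add H.
Step 2: cheapest edge leaving the tree is D H (12); add D.
Step 3: cheapest edge leaving the tree is A D (5); add A.
Step 4: cheapest edge leaving the tree is A B (3); add B.
Step 5: cheapest edge leaving the tree is B G (4); add G.
Step 6: cheapest edge leaving the tree is F G (12); add F.
Step 7: cheapest edge leaving the tree is C F (5); add C.
Vertex order: E, H, D, A, B, G, F, C. The 3rd vertex is D.

D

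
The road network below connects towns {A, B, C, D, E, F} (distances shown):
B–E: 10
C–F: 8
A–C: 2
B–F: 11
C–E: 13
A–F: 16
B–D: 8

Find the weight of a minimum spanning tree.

39

Prim, starting at C.
Step 1: frontier [A–C 2, C–F 8, C–E 13] → take A–C (2); add A.
Step 2: frontier [A–F 16, C–F 8, C–E 13] → take C–F (8); add F.
Step 3: frontier [C–E 13, B–F 11] → take B–F (11); add B.
Step 4: frontier [B–D 8, B–E 10, C–E 13] → take B–D (8); add D.
Step 5: frontier [B–E 10, C–E 13] → take B–E (10); add E.
MST edges: A–C, C–F, B–F, B–D, B–E; total weight 2+8+11+8+10 = 39.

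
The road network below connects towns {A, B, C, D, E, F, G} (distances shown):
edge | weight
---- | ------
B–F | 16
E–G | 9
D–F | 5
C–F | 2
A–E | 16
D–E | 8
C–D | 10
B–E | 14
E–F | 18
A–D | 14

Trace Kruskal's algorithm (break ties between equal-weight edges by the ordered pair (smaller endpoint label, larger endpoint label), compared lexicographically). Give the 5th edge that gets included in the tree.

A-D

Sort edges by weight, then run Kruskal:
C–F (2): add. Components now {A} {B} {C,F} {D} {E} {G}
D–F (5): add. Components now {A} {B} {C,D,F} {E} {G}
D–E (8): add. Components now {A} {B} {C,D,E,F} {G}
E–G (9): add. Components now {A} {B} {C,D,E,F,G}
C–D (10): skip — C and D already connected.
A–D (14): add. Components now {A,C,D,E,F,G} {B}
B–E (14): add. Components now {A,B,C,D,E,F,G}
The 5th edge added is A–D.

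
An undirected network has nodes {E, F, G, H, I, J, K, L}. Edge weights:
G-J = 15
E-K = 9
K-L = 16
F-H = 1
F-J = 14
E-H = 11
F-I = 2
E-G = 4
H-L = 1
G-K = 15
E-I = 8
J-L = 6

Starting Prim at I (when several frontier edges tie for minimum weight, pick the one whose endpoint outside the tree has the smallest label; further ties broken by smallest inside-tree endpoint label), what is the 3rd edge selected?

H-L

Grow the tree from I using Prim:
Step 1: cheapest edge leaving the tree is F-I (2); add F.
Step 2: cheapest edge leaving the tree is F-H (1); add H.
Step 3: cheapest edge leaving the tree is H-L (1); add L.
Step 4: cheapest edge leaving the tree is J-L (6); add J.
Step 5: cheapest edge leaving the tree is E-I (8); add E.
Step 6: cheapest edge leaving the tree is E-G (4); add G.
Step 7: cheapest edge leaving the tree is E-K (9); add K.
The 3rd edge added is H-L.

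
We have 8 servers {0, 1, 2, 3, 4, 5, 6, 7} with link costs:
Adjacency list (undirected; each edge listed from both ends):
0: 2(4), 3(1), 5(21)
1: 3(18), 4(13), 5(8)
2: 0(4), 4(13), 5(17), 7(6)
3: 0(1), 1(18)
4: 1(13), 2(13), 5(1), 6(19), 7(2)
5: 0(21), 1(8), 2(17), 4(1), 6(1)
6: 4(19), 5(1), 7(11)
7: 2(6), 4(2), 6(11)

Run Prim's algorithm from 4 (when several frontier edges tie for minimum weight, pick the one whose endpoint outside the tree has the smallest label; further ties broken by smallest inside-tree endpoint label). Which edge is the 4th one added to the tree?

2-7

Prim's algorithm from 4:
Step 1: cheapest edge leaving the tree is 4-5 (1); add 5.
Step 2: cheapest edge leaving the tree is 5-6 (1); add 6.
Step 3: cheapest edge leaving the tree is 4-7 (2); add 7.
Step 4: cheapest edge leaving the tree is 2-7 (6); add 2.
Step 5: cheapest edge leaving the tree is 0-2 (4); add 0.
Step 6: cheapest edge leaving the tree is 0-3 (1); add 3.
Step 7: cheapest edge leaving the tree is 1-5 (8); add 1.
The 4th edge added is 2-7.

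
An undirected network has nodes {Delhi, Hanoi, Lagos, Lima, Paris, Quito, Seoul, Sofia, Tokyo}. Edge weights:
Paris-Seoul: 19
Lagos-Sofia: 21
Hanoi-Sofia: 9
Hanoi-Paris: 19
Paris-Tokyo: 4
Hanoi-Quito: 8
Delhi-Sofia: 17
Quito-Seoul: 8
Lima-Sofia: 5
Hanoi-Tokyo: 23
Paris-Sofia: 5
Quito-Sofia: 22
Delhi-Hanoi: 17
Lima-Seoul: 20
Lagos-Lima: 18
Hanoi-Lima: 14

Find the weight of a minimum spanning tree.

74

Kruskal's algorithm — process edges by increasing weight (ties by edge label):
Paris-Tokyo (4): add — endpoints in different components.
Lima-Sofia (5): add — endpoints in different components.
Paris-Sofia (5): add — endpoints in different components.
Hanoi-Quito (8): add — endpoints in different components.
Quito-Seoul (8): add — endpoints in different components.
Hanoi-Sofia (9): add — endpoints in different components.
Hanoi-Lima (14): skip — Lima and Hanoi already connected.
Delhi-Hanoi (17): add — endpoints in different components.
Delhi-Sofia (17): skip — Delhi and Sofia already connected.
Lagos-Lima (18): add — endpoints in different components.
MST edges: Paris-Tokyo, Lima-Sofia, Paris-Sofia, Hanoi-Quito, Quito-Seoul, Hanoi-Sofia, Delhi-Hanoi, Lagos-Lima; total weight 4+5+5+8+8+9+17+18 = 74.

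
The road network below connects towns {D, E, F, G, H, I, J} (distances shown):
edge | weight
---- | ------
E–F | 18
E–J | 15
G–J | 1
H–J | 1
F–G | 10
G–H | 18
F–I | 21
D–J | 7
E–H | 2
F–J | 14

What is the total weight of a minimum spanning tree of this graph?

42

Prim's algorithm from J:
Step 1: frontier [G–J 1, H–J 1, D–J 7, F–J 14, E–J 15] → take G–J (1); add G.
Step 2: frontier [F–G 10, G–H 18, H–J 1, D–J 7, F–J 14, E–J 15] → take H–J (1); add H.
Step 3: frontier [F–G 10, E–H 2, D–J 7, F–J 14, E–J 15] → take E–H (2); add E.
Step 4: frontier [E–F 18, F–G 10, D–J 7, F–J 14] → take D–J (7); add D.
Step 5: frontier [E–F 18, F–G 10, F–J 14] → take F–G (10); add F.
Step 6: frontier [F–I 21] → take F–I (21); add I.
MST edges: G–J, H–J, E–H, D–J, F–G, F–I; total weight 1+1+2+7+10+21 = 42.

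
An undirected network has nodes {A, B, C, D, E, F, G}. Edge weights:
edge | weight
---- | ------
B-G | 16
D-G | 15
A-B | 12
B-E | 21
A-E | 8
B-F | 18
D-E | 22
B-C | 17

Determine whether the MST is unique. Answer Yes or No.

Kruskal's algorithm — process edges by increasing weight (ties by edge label):
A-E (8): add — endpoints in different components.
A-B (12): add — endpoints in different components.
D-G (15): add — endpoints in different components.
B-G (16): add — endpoints in different components.
B-C (17): add — endpoints in different components.
B-F (18): add — endpoints in different components.
Every non-tree edge has weight strictly greater than the heaviest edge on the tree path between its endpoints, so the MST is unique.

Yes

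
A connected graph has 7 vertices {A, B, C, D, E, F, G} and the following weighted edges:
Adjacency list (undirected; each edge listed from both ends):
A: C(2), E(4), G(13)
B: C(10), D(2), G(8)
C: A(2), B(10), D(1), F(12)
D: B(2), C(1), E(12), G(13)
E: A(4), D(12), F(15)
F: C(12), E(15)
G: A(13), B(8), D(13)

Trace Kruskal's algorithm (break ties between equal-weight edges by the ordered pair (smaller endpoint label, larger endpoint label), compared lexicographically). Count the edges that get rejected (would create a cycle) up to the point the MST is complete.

1

Kruskal's algorithm — process edges by increasing weight (ties by edge label):
C-D (1): add. Components now {A} {B} {C,D} {E} {F} {G}
A-C (2): add. Components now {A,C,D} {B} {E} {F} {G}
B-D (2): add. Components now {A,B,C,D} {E} {F} {G}
A-E (4): add. Components now {A,B,C,D,E} {F} {G}
B-G (8): add. Components now {A,B,C,D,E,G} {F}
B-C (10): skip — B and C already connected.
C-F (12): add. Components now {A,B,C,D,E,F,G}
Edges rejected before the tree was complete: 1.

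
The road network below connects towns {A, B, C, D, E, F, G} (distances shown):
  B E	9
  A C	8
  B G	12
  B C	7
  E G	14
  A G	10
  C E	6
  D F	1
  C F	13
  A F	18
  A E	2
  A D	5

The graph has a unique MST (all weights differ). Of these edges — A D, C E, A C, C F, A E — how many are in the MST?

Kruskal's algorithm — process edges by increasing weight (ties by edge label):
D F (1): add. Components now {A} {B} {C} {D,F} {E} {G}
A E (2): add. Components now {A,E} {B} {C} {D,F} {G}
A D (5): add. Components now {A,D,E,F} {B} {C} {G}
C E (6): add. Components now {A,C,D,E,F} {B} {G}
B C (7): add. Components now {A,B,C,D,E,F} {G}
A C (8): skip — A and C already connected.
B E (9): skip — B and E already connected.
A G (10): add. Components now {A,B,C,D,E,F,G}
MST edge set: {D F, A E, A D, C E, B C, A G}.
Of the listed edges, {A D, C E, A E} are in the MST → 3.

3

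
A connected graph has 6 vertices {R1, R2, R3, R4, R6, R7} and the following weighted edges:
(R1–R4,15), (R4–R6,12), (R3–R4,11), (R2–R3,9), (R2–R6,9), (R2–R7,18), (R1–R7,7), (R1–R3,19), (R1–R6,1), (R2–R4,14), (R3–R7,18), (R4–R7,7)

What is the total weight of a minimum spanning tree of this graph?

33

Grow the tree from R1 using Prim:
Step 1: frontier [R1–R6 1, R1–R7 7, R1–R4 15, R1–R3 19] → take R1–R6 (1); add R6.
Step 2: frontier [R1–R7 7, R1–R4 15, R1–R3 19, R2–R6 9, R4–R6 12] → take R1–R7 (7); add R7.
Step 3: frontier [R1–R4 15, R1–R3 19, R2–R6 9, R4–R6 12, R4–R7 7, R2–R7 18, R3–R7 18] → take R4–R7 (7); add R4.
Step 4: frontier [R1–R3 19, R3–R4 11, R2–R4 14, R2–R6 9, R2–R7 18, R3–R7 18] → take R2–R6 (9); add R2.
Step 5: frontier [R1–R3 19, R2–R3 9, R3–R4 11, R3–R7 18] → take R2–R3 (9); add R3.
MST edges: R1–R6, R1–R7, R4–R7, R2–R6, R2–R3; total weight 1+7+7+9+9 = 33.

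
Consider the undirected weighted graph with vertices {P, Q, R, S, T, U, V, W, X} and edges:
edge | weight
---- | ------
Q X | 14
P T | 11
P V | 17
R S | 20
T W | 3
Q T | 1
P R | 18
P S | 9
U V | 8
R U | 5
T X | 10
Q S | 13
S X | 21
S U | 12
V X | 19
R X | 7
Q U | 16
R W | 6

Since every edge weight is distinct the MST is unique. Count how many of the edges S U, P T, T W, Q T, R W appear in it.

4

Sort edges by weight, then run Kruskal:
Q T (1): add — endpoints in different components.
T W (3): add — endpoints in different components.
R U (5): add — endpoints in different components.
R W (6): add — endpoints in different components.
R X (7): add — endpoints in different components.
U V (8): add — endpoints in different components.
P S (9): add — endpoints in different components.
T X (10): skip — T and X already connected.
P T (11): add — endpoints in different components.
MST edge set: {Q T, T W, R U, R W, R X, U V, P S, P T}.
Of the listed edges, {P T, T W, Q T, R W} are in the MST → 4.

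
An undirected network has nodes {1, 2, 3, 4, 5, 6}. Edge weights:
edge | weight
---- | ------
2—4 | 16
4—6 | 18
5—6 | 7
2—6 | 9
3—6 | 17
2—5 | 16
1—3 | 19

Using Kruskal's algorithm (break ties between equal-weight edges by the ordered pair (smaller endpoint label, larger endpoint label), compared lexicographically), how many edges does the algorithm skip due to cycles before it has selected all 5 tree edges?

2

Kruskal: consider edges lightest-first.
5—6 (7): add — endpoints in different components.
2—6 (9): add — endpoints in different components.
2—4 (16): add — endpoints in different components.
2—5 (16): skip — 2 and 5 already connected.
3—6 (17): add — endpoints in different components.
4—6 (18): skip — 4 and 6 already connected.
1—3 (19): add — endpoints in different components.
Edges rejected before the tree was complete: 2.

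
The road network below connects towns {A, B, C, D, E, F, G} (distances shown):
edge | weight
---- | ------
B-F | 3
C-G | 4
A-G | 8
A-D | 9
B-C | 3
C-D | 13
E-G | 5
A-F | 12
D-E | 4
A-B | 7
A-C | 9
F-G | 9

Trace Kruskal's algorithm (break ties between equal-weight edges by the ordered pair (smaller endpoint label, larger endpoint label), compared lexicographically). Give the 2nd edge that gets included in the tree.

Kruskal's algorithm — process edges by increasing weight (ties by edge label):
B-C (3): add. Components now {A} {B,C} {D} {E} {F} {G}
B-F (3): add. Components now {A} {B,C,F} {D} {E} {G}
C-G (4): add. Components now {A} {B,C,F,G} {D} {E}
D-E (4): add. Components now {A} {B,C,F,G} {D,E}
E-G (5): add. Components now {A} {B,C,D,E,F,G}
A-B (7): add. Components now {A,B,C,D,E,F,G}
The 2nd edge added is B-F.

B-F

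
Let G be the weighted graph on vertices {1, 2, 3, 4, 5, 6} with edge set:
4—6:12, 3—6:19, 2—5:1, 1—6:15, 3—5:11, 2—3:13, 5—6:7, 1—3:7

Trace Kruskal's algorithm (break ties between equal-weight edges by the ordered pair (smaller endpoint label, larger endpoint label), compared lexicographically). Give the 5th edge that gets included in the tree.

Kruskal's algorithm — process edges by increasing weight (ties by edge label):
2—5 (1): add. Components now {1} {2,5} {3} {4} {6}
1—3 (7): add. Components now {1,3} {2,5} {4} {6}
5—6 (7): add. Components now {1,3} {2,5,6} {4}
3—5 (11): add. Components now {1,2,3,5,6} {4}
4—6 (12): add. Components now {1,2,3,4,5,6}
The 5th edge added is 4—6.

4-6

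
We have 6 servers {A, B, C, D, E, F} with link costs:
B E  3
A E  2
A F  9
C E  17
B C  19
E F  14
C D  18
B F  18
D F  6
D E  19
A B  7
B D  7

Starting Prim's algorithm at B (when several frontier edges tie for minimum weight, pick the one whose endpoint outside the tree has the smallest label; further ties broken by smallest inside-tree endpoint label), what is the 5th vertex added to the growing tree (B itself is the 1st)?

F

Prim, starting at B.
Step 1: cheapest edge leaving the tree is B E (3); add E.
Step 2: cheapest edge leaving the tree is A E (2); add A.
Step 3: cheapest edge leaving the tree is B D (7); add D.
Step 4: cheapest edge leaving the tree is D F (6); add F.
Step 5: cheapest edge leaving the tree is C E (17); add C.
Vertex order: B, E, A, D, F, C. The 5th vertex is F.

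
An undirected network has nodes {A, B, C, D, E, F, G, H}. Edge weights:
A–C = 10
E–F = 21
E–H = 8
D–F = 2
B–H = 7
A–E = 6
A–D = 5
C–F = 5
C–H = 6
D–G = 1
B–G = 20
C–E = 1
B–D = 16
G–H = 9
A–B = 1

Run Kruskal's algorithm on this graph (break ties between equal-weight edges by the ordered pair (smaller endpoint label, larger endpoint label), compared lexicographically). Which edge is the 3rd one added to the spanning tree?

Kruskal: consider edges lightest-first.
A–B (1): add — endpoints in different components.
C–E (1): add — endpoints in different components.
D–G (1): add — endpoints in different components.
D–F (2): add — endpoints in different components.
A–D (5): add — endpoints in different components.
C–F (5): add — endpoints in different components.
A–E (6): skip — A and E already connected.
C–H (6): add — endpoints in different components.
The 3rd edge added is D–G.

D-G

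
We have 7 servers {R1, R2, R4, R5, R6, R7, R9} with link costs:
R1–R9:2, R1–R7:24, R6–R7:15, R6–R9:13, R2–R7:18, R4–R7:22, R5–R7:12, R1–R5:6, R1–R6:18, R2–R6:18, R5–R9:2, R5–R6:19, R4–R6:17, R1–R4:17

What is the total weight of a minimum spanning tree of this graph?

64

Sort edges by weight, then run Kruskal:
R1–R9 (2): add — endpoints in different components.
R5–R9 (2): add — endpoints in different components.
R1–R5 (6): skip — R5 and R1 already connected.
R5–R7 (12): add — endpoints in different components.
R6–R9 (13): add — endpoints in different components.
R6–R7 (15): skip — R6 and R7 already connected.
R1–R4 (17): add — endpoints in different components.
R4–R6 (17): skip — R6 and R4 already connected.
R1–R6 (18): skip — R6 and R1 already connected.
R2–R6 (18): add — endpoints in different components.
MST edges: R1–R9, R5–R9, R5–R7, R6–R9, R1–R4, R2–R6; total weight 2+2+12+13+17+18 = 64.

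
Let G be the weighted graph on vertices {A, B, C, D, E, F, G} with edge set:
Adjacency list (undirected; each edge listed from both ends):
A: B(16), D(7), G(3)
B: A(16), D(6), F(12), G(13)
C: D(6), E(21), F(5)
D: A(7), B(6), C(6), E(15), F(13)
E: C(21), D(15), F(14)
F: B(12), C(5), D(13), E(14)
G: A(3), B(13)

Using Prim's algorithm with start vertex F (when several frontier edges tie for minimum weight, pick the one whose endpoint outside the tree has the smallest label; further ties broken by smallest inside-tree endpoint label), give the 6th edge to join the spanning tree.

Grow the tree from F using Prim:
Step 1: cheapest edge leaving the tree is C-F (5); add C.
Step 2: cheapest edge leaving the tree is C-D (6); add D.
Step 3: cheapest edge leaving the tree is B-D (6); add B.
Step 4: cheapest edge leaving the tree is A-D (7); add A.
Step 5: cheapest edge leaving the tree is A-G (3); add G.
Step 6: cheapest edge leaving the tree is E-F (14); add E.
The 6th edge added is E-F.

E-F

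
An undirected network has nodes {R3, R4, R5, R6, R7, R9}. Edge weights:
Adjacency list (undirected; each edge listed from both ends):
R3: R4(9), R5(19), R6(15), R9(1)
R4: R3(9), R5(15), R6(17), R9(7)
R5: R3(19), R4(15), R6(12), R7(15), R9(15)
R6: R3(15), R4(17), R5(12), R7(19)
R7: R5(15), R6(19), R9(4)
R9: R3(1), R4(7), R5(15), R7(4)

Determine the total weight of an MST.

39

Kruskal's algorithm — process edges by increasing weight (ties by edge label):
R3 R9 (1): add. Components now {R5} {R6} {R3,R9} {R7} {R4}
R7 R9 (4): add. Components now {R5} {R6} {R3,R7,R9} {R4}
R4 R9 (7): add. Components now {R5} {R6} {R3,R4,R7,R9}
R3 R4 (9): skip — R3 and R4 already connected.
R5 R6 (12): add. Components now {R5,R6} {R3,R4,R7,R9}
R3 R6 (15): add. Components now {R3,R4,R5,R6,R7,R9}
MST edges: R3 R9, R7 R9, R4 R9, R5 R6, R3 R6; total weight 1+4+7+12+15 = 39.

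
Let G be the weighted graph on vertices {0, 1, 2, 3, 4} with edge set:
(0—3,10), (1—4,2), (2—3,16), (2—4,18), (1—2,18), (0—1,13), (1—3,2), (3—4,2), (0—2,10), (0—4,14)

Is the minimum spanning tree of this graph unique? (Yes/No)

Kruskal: consider edges lightest-first.
1—3 (2): add — endpoints in different components.
1—4 (2): add — endpoints in different components.
3—4 (2): skip — 3 and 4 already connected.
0—2 (10): add — endpoints in different components.
0—3 (10): add — endpoints in different components.
Non-tree edge 3—4 has weight 2, equal to the heaviest edge on its tree cycle — swapping gives another MST of the same weight. Not unique.

No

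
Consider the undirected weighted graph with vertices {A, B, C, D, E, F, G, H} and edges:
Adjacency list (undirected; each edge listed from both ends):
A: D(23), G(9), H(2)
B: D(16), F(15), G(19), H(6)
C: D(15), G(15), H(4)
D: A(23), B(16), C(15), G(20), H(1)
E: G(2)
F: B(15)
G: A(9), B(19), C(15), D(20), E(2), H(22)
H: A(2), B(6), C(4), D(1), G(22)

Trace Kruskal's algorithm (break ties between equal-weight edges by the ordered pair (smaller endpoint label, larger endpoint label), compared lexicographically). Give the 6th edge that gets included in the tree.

Kruskal's algorithm — process edges by increasing weight (ties by edge label):
D–H (1): add — endpoints in different components.
A–H (2): add — endpoints in different components.
E–G (2): add — endpoints in different components.
C–H (4): add — endpoints in different components.
B–H (6): add — endpoints in different components.
A–G (9): add — endpoints in different components.
B–F (15): add — endpoints in different components.
The 6th edge added is A–G.

A-G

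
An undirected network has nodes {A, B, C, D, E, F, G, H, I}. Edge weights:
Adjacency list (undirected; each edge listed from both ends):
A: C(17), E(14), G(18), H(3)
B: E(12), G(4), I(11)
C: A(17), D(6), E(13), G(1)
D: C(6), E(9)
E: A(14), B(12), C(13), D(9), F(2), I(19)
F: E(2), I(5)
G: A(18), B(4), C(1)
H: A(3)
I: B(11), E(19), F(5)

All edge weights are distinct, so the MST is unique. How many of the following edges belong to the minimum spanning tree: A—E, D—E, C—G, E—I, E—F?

Kruskal's algorithm — process edges by increasing weight (ties by edge label):
C—G (1): add — endpoints in different components.
E—F (2): add — endpoints in different components.
A—H (3): add — endpoints in different components.
B—G (4): add — endpoints in different components.
F—I (5): add — endpoints in different components.
C—D (6): add — endpoints in different components.
D—E (9): add — endpoints in different components.
B—I (11): skip — B and I already connected.
B—E (12): skip — B and E already connected.
C—E (13): skip — C and E already connected.
A—E (14): add — endpoints in different components.
MST edge set: {C—G, E—F, A—H, B—G, F—I, C—D, D—E, A—E}.
Of the listed edges, {A—E, D—E, C—G, E—F} are in the MST → 4.

4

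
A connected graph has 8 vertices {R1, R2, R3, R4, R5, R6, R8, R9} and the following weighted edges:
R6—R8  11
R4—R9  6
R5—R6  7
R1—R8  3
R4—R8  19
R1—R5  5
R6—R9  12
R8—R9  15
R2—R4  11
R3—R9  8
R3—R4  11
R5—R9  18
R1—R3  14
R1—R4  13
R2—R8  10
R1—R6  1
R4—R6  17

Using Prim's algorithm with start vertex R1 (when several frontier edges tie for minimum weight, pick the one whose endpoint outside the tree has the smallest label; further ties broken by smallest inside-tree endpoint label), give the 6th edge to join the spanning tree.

Prim, starting at R1.
Step 1: cheapest edge leaving the tree is R1—R6 (1); add R6.
Step 2: cheapest edge leaving the tree is R1—R8 (3); add R8.
Step 3: cheapest edge leaving the tree is R1—R5 (5); add R5.
Step 4: cheapest edge leaving the tree is R2—R8 (10); add R2.
Step 5: cheapest edge leaving the tree is R2—R4 (11); add R4.
Step 6: cheapest edge leaving the tree is R4—R9 (6); add R9.
Step 7: cheapest edge leaving the tree is R3—R9 (8); add R3.
The 6th edge added is R4—R9.

R4-R9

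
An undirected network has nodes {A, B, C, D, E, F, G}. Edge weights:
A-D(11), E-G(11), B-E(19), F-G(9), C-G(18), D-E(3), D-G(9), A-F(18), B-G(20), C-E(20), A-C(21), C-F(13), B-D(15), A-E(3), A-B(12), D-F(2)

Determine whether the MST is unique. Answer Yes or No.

Sort edges by weight, then run Kruskal:
D-F (2): add. Components now {A} {B} {C} {D,F} {E} {G}
A-E (3): add. Components now {A,E} {B} {C} {D,F} {G}
D-E (3): add. Components now {A,D,E,F} {B} {C} {G}
D-G (9): add. Components now {A,D,E,F,G} {B} {C}
F-G (9): skip — F and G already connected.
A-D (11): skip — A and D already connected.
E-G (11): skip — E and G already connected.
A-B (12): add. Components now {A,B,D,E,F,G} {C}
C-F (13): add. Components now {A,B,C,D,E,F,G}
Non-tree edge F-G has weight 9, equal to the heaviest edge on its tree cycle — swapping gives another MST of the same weight. Not unique.

No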